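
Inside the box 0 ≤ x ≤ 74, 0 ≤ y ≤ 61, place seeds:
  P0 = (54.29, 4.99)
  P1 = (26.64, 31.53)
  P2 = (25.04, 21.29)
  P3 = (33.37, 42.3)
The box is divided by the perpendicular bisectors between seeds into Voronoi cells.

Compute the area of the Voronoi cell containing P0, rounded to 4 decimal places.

Area of P0's cell: 1082.4056

1. box [0,74]×[0,61]: [(0, 0) (74, 0) (74, 61) (0, 61)]
2. ⊥bis P0·P1 via (40.465,18.26): [(22.938, 0) (74, 0) (74, 53.1976)]  |A|=1358.1857
3. ⊥bis P0·P2 via (39.665,13.14): [(45.3602, 23.36) (32.3425, 0) (74, 0) (74, 53.1976)]  |A|=1248.3414
4. ⊥bis P0·P3 via (43.83,23.645): [(47.736, 25.8352) (45.3602, 23.36) (32.3425, 0) (74, 0) (74, 40.5615)]  |A|=1082.4056
5. canonical 5-gon: [(47.736, 25.8352) (45.3602, 23.36) (32.3425, 0) (74, 0) (74, 40.5615)]
6. shoelace: 1082.4056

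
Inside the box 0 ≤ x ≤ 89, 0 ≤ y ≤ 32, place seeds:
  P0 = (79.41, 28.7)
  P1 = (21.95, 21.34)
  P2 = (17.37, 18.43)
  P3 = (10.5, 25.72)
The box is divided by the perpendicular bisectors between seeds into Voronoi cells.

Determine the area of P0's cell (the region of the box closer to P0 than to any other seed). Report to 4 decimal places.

1. box [0,89]×[0,32]: [(0, 0) (89, 0) (89, 32) (0, 32)]
2. ⊥bis P0·P1 via (50.68,25.02): [(53.8848, 0) (89, 0) (89, 32) (49.7859, 32)]  |A|=1189.2684
3. ⊥bis P0·P2 via (48.39,23.565): [(53.8848, 0) (89, 0) (89, 32) (49.7859, 32)]  |A|=1189.2684
4. ⊥bis P0·P3 via (44.955,27.21): [(53.8848, 0) (89, 0) (89, 32) (49.7859, 32)]  |A|=1189.2684
5. canonical 4-gon: [(53.8848, 0) (89, 0) (89, 32) (49.7859, 32)]
6. shoelace: 1189.2684

Area of P0's cell: 1189.2684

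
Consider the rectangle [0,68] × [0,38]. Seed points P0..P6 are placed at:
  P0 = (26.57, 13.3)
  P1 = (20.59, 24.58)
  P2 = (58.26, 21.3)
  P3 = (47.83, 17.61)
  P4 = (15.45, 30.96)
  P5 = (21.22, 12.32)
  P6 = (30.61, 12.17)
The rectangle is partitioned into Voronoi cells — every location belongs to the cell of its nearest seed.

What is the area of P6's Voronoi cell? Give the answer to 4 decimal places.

Area of P6's cell: 285.2883

1. box [0,68]×[0,38]: [(0, 0) (68, 0) (68, 38) (0, 38)]
2. ⊥bis P6·P0 via (28.59,12.735): [(25.028, 0) (68, 0) (68, 38) (35.6567, 38)]  |A|=1430.9911
3. ⊥bis P6·P1 via (25.6,18.375): [(31.4999, 23.1387) (25.028, 0) (68, 0) (68, 38) (49.906, 38)]  |A|=1325.1094
4. ⊥bis P6·P2 via (44.435,16.735): [(40.0429, 30.0364) (31.4999, 23.1387) (25.028, 0) (49.9609, 0)]  |A|=450.9626
5. ⊥bis P6·P3 via (39.22,14.89): [(35.5748, 26.4288) (31.4999, 23.1387) (25.028, 0) (43.9239, 0)]  |A|=286.1947
6. ⊥bis P6·P4 via (23.03,21.565): [(35.5748, 26.4288) (31.4999, 23.1387) (25.028, 0) (43.9239, 0)]  |A|=286.1947
7. ⊥bis P6·P5 via (25.915,12.245): [(35.5748, 26.4288) (31.4999, 23.1387) (25.7613, 2.6217) (25.7194, 0) (43.9239, 0)]  |A|=285.2883
8. canonical 5-gon: [(35.5748, 26.4288) (31.4999, 23.1387) (25.7613, 2.6217) (25.7194, 0) (43.9239, 0)]
9. shoelace: 285.2883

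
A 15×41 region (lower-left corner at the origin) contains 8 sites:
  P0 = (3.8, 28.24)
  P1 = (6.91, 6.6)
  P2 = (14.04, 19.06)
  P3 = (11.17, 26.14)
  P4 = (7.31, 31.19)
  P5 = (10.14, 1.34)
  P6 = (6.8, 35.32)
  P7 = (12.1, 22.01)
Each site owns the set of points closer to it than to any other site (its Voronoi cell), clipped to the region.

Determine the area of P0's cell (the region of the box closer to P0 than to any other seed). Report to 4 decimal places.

1. box [0,15]×[0,41]: [(0, 0) (15, 0) (15, 41) (0, 41)]
2. ⊥bis P0·P1 via (5.355,17.42): [(0, 16.6504) (15, 18.8061) (15, 41) (0, 41)]  |A|=349.076
3. ⊥bis P0·P2 via (8.92,23.65): [(0, 16.6504) (3.0361, 17.0867) (15, 30.432) (15, 41) (0, 41)]  |A|=279.5306
4. ⊥bis P0·P3 via (7.485,27.19): [(0, 16.6504) (3.0361, 17.0867) (5.3377, 19.6541) (11.42, 41) (0, 41)]  |A|=190.2662
5. ⊥bis P0·P4 via (5.555,29.715): [(0, 36.3245) (0, 16.6504) (3.0361, 17.0867) (5.3377, 19.6541) (7.5337, 27.3607)]  |A|=94.7743
6. ⊥bis P0·P5 via (6.97,14.79): [(0, 36.3245) (0, 16.6504) (3.0361, 17.0867) (5.3377, 19.6541) (7.5337, 27.3607)]  |A|=94.7743
7. ⊥bis P0·P6 via (5.3,31.78): [(3.0006, 32.7543) (0, 34.0258) (0, 16.6504) (3.0361, 17.0867) (5.3377, 19.6541) (7.5337, 27.3607)]  |A|=91.3255
8. ⊥bis P0·P7 via (7.95,25.125): [(3.0006, 32.7543) (0, 34.0258) (0, 16.6504) (1.7811, 16.9064) (6.252, 22.8629) (7.5337, 27.3607)]  |A|=85.4719
9. canonical 6-gon: [(3.0006, 32.7543) (0, 34.0258) (0, 16.6504) (1.7811, 16.9064) (6.252, 22.8629) (7.5337, 27.3607)]
10. shoelace: 85.4719

Area of P0's cell: 85.4719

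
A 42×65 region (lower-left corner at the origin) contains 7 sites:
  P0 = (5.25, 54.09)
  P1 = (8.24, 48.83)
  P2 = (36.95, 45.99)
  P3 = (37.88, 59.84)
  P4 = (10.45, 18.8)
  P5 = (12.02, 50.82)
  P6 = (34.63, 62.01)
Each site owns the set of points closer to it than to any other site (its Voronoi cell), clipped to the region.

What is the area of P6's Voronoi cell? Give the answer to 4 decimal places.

1. box [0,42]×[0,65]: [(0, 0) (42, 0) (42, 65) (0, 65)]
2. ⊥bis P6·P0 via (19.94,58.05): [(35.5886, 0) (42, 0) (42, 65) (18.0665, 65)]  |A|=986.2097
3. ⊥bis P6·P1 via (21.435,55.42): [(19.7272, 58.8396) (42, 14.2432) (42, 65) (18.0665, 65)]  |A|=638.9696
4. ⊥bis P6·P2 via (35.79,54): [(19.7272, 58.8396) (23.0646, 52.1571) (42, 54.8993) (42, 65) (18.0665, 65)]  |A|=254.0492
5. ⊥bis P6·P3 via (36.255,60.925): [(19.7272, 58.8396) (23.0646, 52.1571) (31.1861, 53.3333) (38.9758, 65) (18.0665, 65)]  |A|=181.7941
6. ⊥bis P6·P4 via (22.54,40.405): [(19.7272, 58.8396) (23.0646, 52.1571) (31.1861, 53.3333) (38.9758, 65) (18.0665, 65)]  |A|=181.7941
7. ⊥bis P6·P5 via (23.325,56.415): [(25.2739, 52.4771) (31.1861, 53.3333) (38.9758, 65) (19.0762, 65)]  |A|=155.7539
8. canonical 4-gon: [(25.2739, 52.4771) (31.1861, 53.3333) (38.9758, 65) (19.0762, 65)]
9. shoelace: 155.7539

Area of P6's cell: 155.7539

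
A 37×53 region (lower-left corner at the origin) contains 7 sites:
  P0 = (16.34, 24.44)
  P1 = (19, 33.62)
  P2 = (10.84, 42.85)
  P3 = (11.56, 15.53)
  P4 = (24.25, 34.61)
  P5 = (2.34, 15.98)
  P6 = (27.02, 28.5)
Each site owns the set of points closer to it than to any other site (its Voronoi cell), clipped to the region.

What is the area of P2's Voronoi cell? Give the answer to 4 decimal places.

Area of P2's cell: 394.1372

1. box [0,37]×[0,53]: [(0, 0) (37, 0) (37, 53) (0, 53)]
2. ⊥bis P2·P0 via (13.59,33.645): [(0, 29.585) (37, 40.6388) (37, 53) (0, 53)]  |A|=661.861
3. ⊥bis P2·P1 via (14.92,38.235): [(0, 29.585) (7.757, 31.9024) (31.6211, 53) (0, 53)]  |A|=424.3801
4. ⊥bis P2·P3 via (11.2,29.19): [(0, 29.585) (7.757, 31.9024) (31.6211, 53) (0, 53)]  |A|=424.3801
5. ⊥bis P2·P4 via (17.545,38.73): [(0, 29.585) (7.757, 31.9024) (20.001, 42.727) (26.3134, 53) (0, 53)]  |A|=397.1173
6. ⊥bis P2·P5 via (6.59,29.415): [(0, 31.4997) (3.1129, 30.5149) (7.757, 31.9024) (20.001, 42.727) (26.3134, 53) (0, 53)]  |A|=394.1372
7. ⊥bis P2·P6 via (18.93,35.675): [(0, 31.4997) (3.1129, 30.5149) (7.757, 31.9024) (20.001, 42.727) (26.3134, 53) (0, 53)]  |A|=394.1372
8. canonical 6-gon: [(0, 31.4997) (3.1129, 30.5149) (7.757, 31.9024) (20.001, 42.727) (26.3134, 53) (0, 53)]
9. shoelace: 394.1372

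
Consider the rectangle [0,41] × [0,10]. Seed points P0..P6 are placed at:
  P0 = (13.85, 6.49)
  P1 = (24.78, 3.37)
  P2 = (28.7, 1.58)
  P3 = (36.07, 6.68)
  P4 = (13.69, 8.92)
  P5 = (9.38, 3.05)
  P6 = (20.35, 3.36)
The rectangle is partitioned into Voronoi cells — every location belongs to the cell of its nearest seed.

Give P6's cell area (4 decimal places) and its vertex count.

Area of P6's cell: 53.5105 (6 vertices)

1. box [0,41]×[0,10]: [(0, 0) (41, 0) (41, 10) (0, 10)]
2. ⊥bis P6·P0 via (17.1,4.925): [(14.7284, 0) (41, 0) (41, 10) (19.5438, 10)]  |A|=238.6388
3. ⊥bis P6·P1 via (22.565,3.365): [(14.7284, 0) (22.5726, 0) (22.55, 10) (19.5438, 10)]  |A|=54.2519
4. ⊥bis P6·P2 via (24.525,2.47): [(14.7284, 0) (22.5726, 0) (22.55, 10) (19.5438, 10)]  |A|=54.2519
5. ⊥bis P6·P3 via (28.21,5.02): [(14.7284, 0) (22.5726, 0) (22.55, 10) (19.5438, 10)]  |A|=54.2519
6. ⊥bis P6·P4 via (17.02,6.14): [(18.5916, 8.0225) (14.7284, 0) (22.5726, 0) (22.55, 10) (20.2425, 10)]  |A|=53.5611
7. ⊥bis P6·P5 via (14.865,3.205): [(18.5916, 8.0225) (14.943, 0.4456) (14.9556, 0) (22.5726, 0) (22.55, 10) (20.2425, 10)]  |A|=53.5105
8. canonical 6-gon: [(18.5916, 8.0225) (14.943, 0.4456) (14.9556, 0) (22.5726, 0) (22.55, 10) (20.2425, 10)]
9. shoelace: 53.5105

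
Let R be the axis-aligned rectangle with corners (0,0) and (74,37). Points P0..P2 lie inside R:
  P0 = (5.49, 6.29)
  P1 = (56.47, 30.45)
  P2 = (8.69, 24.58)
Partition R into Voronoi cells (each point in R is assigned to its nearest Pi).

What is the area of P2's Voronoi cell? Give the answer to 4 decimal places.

Area of P2's cell: 766.6762

1. box [0,74]×[0,37]: [(0, 0) (74, 0) (74, 37) (0, 37)]
2. ⊥bis P2·P0 via (7.09,15.435): [(0, 16.6755) (74, 3.7285) (74, 37) (0, 37)]  |A|=1983.0537
3. ⊥bis P2·P1 via (32.58,27.515): [(0, 16.6755) (34.6566, 10.612) (31.4147, 37) (0, 37)]  |A|=766.6762
4. canonical 4-gon: [(0, 16.6755) (34.6566, 10.612) (31.4147, 37) (0, 37)]
5. shoelace: 766.6762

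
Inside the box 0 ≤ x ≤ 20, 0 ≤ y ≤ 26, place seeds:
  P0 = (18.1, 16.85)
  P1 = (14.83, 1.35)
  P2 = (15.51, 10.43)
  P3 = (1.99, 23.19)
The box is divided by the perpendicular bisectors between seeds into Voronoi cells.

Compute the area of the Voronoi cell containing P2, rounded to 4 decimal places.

Area of P2's cell: 145.4591

1. box [0,20]×[0,26]: [(0, 0) (20, 0) (20, 26) (0, 26)]
2. ⊥bis P2·P0 via (16.805,13.64): [(0, 20.4196) (0, 0) (20, 0) (20, 12.3511)]  |A|=327.7064
3. ⊥bis P2·P1 via (15.17,5.89): [(0, 20.4196) (0, 7.0261) (20, 5.5283) (20, 12.3511)]  |A|=202.1628
4. ⊥bis P2·P3 via (8.75,16.81): [(8.8044, 16.8677) (0, 7.5388) (0, 7.0261) (20, 5.5283) (20, 12.3511)]  |A|=145.4591
5. canonical 5-gon: [(8.8044, 16.8677) (0, 7.5388) (0, 7.0261) (20, 5.5283) (20, 12.3511)]
6. shoelace: 145.4591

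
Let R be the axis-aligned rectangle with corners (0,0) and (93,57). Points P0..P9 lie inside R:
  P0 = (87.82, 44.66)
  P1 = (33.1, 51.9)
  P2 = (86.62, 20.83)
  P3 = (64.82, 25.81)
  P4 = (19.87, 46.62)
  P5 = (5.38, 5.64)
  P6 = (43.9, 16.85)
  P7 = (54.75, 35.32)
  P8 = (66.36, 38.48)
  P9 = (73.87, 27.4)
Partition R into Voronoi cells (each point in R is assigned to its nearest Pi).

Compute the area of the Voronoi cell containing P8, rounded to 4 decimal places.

Area of P8's cell: 407.6356

1. box [0,93]×[0,57]: [(0, 0) (93, 0) (93, 57) (0, 57)]
2. ⊥bis P8·P0 via (77.09,41.57): [(0, 0) (89.0612, 0) (72.6465, 57) (0, 57)]  |A|=4608.6705
3. ⊥bis P8·P1 via (49.73,45.19): [(31.4964, 0) (89.0612, 0) (72.6465, 57) (54.4952, 57)]  |A|=2157.9104
4. ⊥bis P8·P2 via (76.49,29.655): [(31.4964, 0) (50.6553, 0) (79.5197, 33.1328) (72.6465, 57) (54.4952, 57)]  |A|=1521.6634
5. ⊥bis P8·P3 via (65.59,32.145): [(45.454, 34.5925) (77.4078, 30.7086) (79.5197, 33.1328) (72.6465, 57) (54.4952, 57)]  |A|=647.706
6. ⊥bis P8·P4 via (43.115,42.55): [(45.454, 34.5925) (77.4078, 30.7086) (79.5197, 33.1328) (72.6465, 57) (54.4952, 57)]  |A|=647.706
7. ⊥bis P8·P5 via (35.87,22.06): [(45.454, 34.5925) (77.4078, 30.7086) (79.5197, 33.1328) (72.6465, 57) (54.4952, 57)]  |A|=647.706
8. ⊥bis P8·P6 via (55.13,27.665): [(46.3411, 36.7911) (48.8569, 34.1789) (77.4078, 30.7086) (79.5197, 33.1328) (72.6465, 57) (54.4952, 57)]  |A|=643.7818
9. ⊥bis P8·P7 via (60.555,36.9): [(61.7212, 32.6152) (77.4078, 30.7086) (79.5197, 33.1328) (72.6465, 57) (55.0842, 57)]  |A|=449.3325
10. ⊥bis P8·P9 via (70.115,32.94): [(61.7212, 32.6152) (68.4324, 31.7995) (78.0303, 38.3049) (72.6465, 57) (55.0842, 57)]  |A|=407.6356
11. canonical 5-gon: [(61.7212, 32.6152) (68.4324, 31.7995) (78.0303, 38.3049) (72.6465, 57) (55.0842, 57)]
12. shoelace: 407.6356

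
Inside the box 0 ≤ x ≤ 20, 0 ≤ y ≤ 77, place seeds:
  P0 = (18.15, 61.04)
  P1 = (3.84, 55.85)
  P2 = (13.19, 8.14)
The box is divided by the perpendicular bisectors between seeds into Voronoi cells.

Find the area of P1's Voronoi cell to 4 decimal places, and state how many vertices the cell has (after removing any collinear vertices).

1. box [0,20]×[0,77]: [(0, 0) (20, 0) (20, 77) (0, 77)]
2. ⊥bis P1·P0 via (10.995,58.445): [(0, 0) (20, 0) (20, 33.6162) (4.2654, 77) (0, 77)]  |A|=1198.6867
3. ⊥bis P1·P2 via (8.515,31.995): [(0, 30.3263) (19.7868, 34.204) (4.2654, 77) (0, 77)]  |A|=553.0333
4. canonical 4-gon: [(0, 30.3263) (19.7868, 34.204) (4.2654, 77) (0, 77)]
5. shoelace: 553.0333

Area of P1's cell: 553.0333 (4 vertices)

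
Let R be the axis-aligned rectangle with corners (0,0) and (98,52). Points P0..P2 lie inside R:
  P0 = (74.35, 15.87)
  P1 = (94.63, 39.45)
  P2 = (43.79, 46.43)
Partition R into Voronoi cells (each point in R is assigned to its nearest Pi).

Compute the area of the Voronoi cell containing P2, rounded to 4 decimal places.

1. box [0,98]×[0,52]: [(0, 0) (98, 0) (98, 52) (0, 52)]
2. ⊥bis P2·P0 via (59.07,31.15): [(0, 0) (27.92, 0) (79.92, 52) (0, 52)]  |A|=2803.84
3. ⊥bis P2·P1 via (69.21,42.94): [(0, 0) (27.92, 0) (68.9474, 41.0274) (70.4539, 52) (0, 52)]  |A|=2751.9061
4. canonical 5-gon: [(0, 0) (27.92, 0) (68.9474, 41.0274) (70.4539, 52) (0, 52)]
5. shoelace: 2751.9061

Area of P2's cell: 2751.9061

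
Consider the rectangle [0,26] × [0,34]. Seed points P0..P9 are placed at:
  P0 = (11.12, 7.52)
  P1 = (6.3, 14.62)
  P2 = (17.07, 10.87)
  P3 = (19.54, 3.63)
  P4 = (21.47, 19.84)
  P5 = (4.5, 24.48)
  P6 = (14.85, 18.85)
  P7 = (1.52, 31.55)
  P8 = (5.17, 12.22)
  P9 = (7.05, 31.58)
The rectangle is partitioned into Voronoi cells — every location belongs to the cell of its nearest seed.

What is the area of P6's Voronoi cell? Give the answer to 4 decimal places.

Area of P6's cell: 93.6239

1. box [0,26]×[0,34]: [(0, 0) (26, 0) (26, 34) (0, 34)]
2. ⊥bis P6·P0 via (12.985,13.185): [(0, 17.4598) (26, 8.9003) (26, 34) (0, 34)]  |A|=541.3184
3. ⊥bis P6·P1 via (10.575,16.735): [(12.2041, 13.4421) (26, 8.9003) (26, 34) (2.0334, 34)]  |A|=419.4884
4. ⊥bis P6·P2 via (15.96,14.86): [(12.0419, 13.77) (26, 17.6531) (26, 34) (2.0334, 34)]  |A|=356.5085
5. ⊥bis P6·P3 via (17.195,11.24): [(12.0419, 13.77) (26, 17.6531) (26, 34) (2.0334, 34)]  |A|=356.5085
6. ⊥bis P6·P4 via (18.16,19.345): [(12.0419, 13.77) (18.7161, 15.6267) (15.9684, 34) (2.0334, 34)]  |A|=204.8167
7. ⊥bis P6·P5 via (9.675,21.665): [(8.869, 20.1833) (12.0419, 13.77) (18.7161, 15.6267) (16.0582, 33.3996)]  |A|=105.7971
8. ⊥bis P6·P7 via (8.185,25.2): [(8.869, 20.1833) (12.0419, 13.77) (18.7161, 15.6267) (16.0582, 33.3996)]  |A|=105.7971
9. ⊥bis P6·P8 via (10.01,15.535): [(8.869, 20.1833) (12.0419, 13.77) (18.7161, 15.6267) (16.0582, 33.3996)]  |A|=105.7971
10. ⊥bis P6·P9 via (10.95,25.215): [(11.934, 25.8179) (8.869, 20.1833) (12.0419, 13.77) (18.7161, 15.6267) (16.7506, 28.7692)]  |A|=93.6239
11. canonical 5-gon: [(11.934, 25.8179) (8.869, 20.1833) (12.0419, 13.77) (18.7161, 15.6267) (16.7506, 28.7692)]
12. shoelace: 93.6239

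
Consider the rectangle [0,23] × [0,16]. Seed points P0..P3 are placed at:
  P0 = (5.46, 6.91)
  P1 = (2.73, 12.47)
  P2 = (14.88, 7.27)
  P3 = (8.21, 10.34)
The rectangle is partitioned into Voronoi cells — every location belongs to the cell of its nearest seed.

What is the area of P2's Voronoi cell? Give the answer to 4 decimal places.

Area of P2's cell: 180.4874

1. box [0,23]×[0,16]: [(0, 0) (23, 0) (23, 16) (0, 16)]
2. ⊥bis P2·P0 via (10.17,7.09): [(10.441, 0) (23, 0) (23, 16) (9.8295, 16)]  |A|=205.8364
3. ⊥bis P2·P1 via (8.805,9.87): [(9.9606, 12.57) (10.441, 0) (23, 0) (23, 16) (11.4285, 16)]  |A|=203.0941
4. ⊥bis P2·P3 via (11.545,8.805): [(10.2149, 5.9152) (10.441, 0) (23, 0) (23, 16) (14.8566, 16)]  |A|=180.4874
5. canonical 5-gon: [(10.2149, 5.9152) (10.441, 0) (23, 0) (23, 16) (14.8566, 16)]
6. shoelace: 180.4874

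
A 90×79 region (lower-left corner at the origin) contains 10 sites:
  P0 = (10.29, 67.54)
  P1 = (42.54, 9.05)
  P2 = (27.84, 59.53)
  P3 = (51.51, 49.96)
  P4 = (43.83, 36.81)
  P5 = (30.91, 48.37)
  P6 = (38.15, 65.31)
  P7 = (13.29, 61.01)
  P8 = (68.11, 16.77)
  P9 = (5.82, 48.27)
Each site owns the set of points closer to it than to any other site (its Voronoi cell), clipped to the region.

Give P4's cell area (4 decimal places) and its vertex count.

Area of P4's cell: 572.7333 (4 vertices)

1. box [0,90]×[0,79]: [(0, 0) (90, 0) (90, 79) (0, 79)]
2. ⊥bis P4·P0 via (27.06,52.175): [(0, 22.6406) (0, 0) (90, 0) (90, 79) (51.6376, 79)]  |A|=5654.8681
3. ⊥bis P4·P1 via (43.185,22.93): [(2.0179, 24.843) (90, 20.7545) (90, 79) (51.6376, 79)]  |A|=3601.0757
4. ⊥bis P4·P2 via (35.835,48.17): [(2.6484, 24.8137) (90, 20.7545) (90, 79) (79.641, 79)]  |A|=2824.5778
5. ⊥bis P4·P3 via (47.67,43.385): [(37.4866, 49.3324) (2.6484, 24.8137) (86.1092, 20.9353)]  |A|=1090.7332
6. ⊥bis P4·P5 via (37.37,42.59): [(41.3722, 47.0631) (20.7138, 23.9742) (86.1092, 20.9353)]  |A|=786.3425
7. ⊥bis P4·P6 via (40.99,51.06): [(41.3722, 47.0631) (20.7138, 23.9742) (86.1092, 20.9353)]  |A|=786.3425
8. ⊥bis P4·P7 via (28.56,48.91): [(41.3722, 47.0631) (20.7138, 23.9742) (86.1092, 20.9353)]  |A|=786.3425
9. ⊥bis P4·P8 via (55.97,26.79): [(62.5124, 34.7166) (41.3722, 47.0631) (20.7138, 23.9742) (52.4295, 22.5004)]  |A|=572.7333
10. ⊥bis P4·P9 via (24.825,42.54): [(62.5124, 34.7166) (41.3722, 47.0631) (20.7138, 23.9742) (52.4295, 22.5004)]  |A|=572.7333
11. canonical 4-gon: [(62.5124, 34.7166) (41.3722, 47.0631) (20.7138, 23.9742) (52.4295, 22.5004)]
12. shoelace: 572.7333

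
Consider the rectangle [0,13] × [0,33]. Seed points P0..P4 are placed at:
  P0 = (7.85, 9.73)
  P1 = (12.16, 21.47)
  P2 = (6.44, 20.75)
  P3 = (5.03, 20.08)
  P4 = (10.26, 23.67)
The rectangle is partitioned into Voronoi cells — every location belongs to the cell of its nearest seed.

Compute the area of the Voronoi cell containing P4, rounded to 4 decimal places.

Area of P4's cell: 94.1202

1. box [0,13]×[0,33]: [(0, 0) (13, 0) (13, 33) (0, 33)]
2. ⊥bis P4·P0 via (9.055,16.7): [(0, 18.2655) (13, 16.018) (13, 33) (0, 33)]  |A|=206.1577
3. ⊥bis P4·P1 via (11.21,22.57): [(0, 18.2655) (5.1874, 17.3686) (13, 24.1159) (13, 33) (0, 33)]  |A|=174.5246
4. ⊥bis P4·P2 via (8.35,22.21): [(9.3215, 20.939) (13, 24.1159) (13, 33) (0.1021, 33)]  |A|=94.1202
5. ⊥bis P4·P3 via (7.645,21.875): [(9.3215, 20.939) (13, 24.1159) (13, 33) (0.1021, 33)]  |A|=94.1202
6. canonical 4-gon: [(9.3215, 20.939) (13, 24.1159) (13, 33) (0.1021, 33)]
7. shoelace: 94.1202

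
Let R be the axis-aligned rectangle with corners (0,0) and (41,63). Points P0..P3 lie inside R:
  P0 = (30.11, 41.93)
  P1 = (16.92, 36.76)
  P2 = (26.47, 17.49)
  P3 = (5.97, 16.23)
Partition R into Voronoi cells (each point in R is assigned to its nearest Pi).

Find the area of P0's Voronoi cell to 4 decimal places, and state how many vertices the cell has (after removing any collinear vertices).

Area of P0's cell: 685.4965 (4 vertices)

1. box [0,41]×[0,63]: [(0, 0) (41, 0) (41, 63) (0, 63)]
2. ⊥bis P0·P1 via (23.515,39.345): [(38.9368, 0) (41, 0) (41, 63) (14.2431, 63)]  |A|=907.8329
3. ⊥bis P0·P2 via (28.29,29.71): [(27.2297, 29.8679) (41, 27.817) (41, 63) (14.2431, 63)]  |A|=685.4965
4. ⊥bis P0·P3 via (18.04,29.08): [(27.2297, 29.8679) (41, 27.817) (41, 63) (14.2431, 63)]  |A|=685.4965
5. canonical 4-gon: [(27.2297, 29.8679) (41, 27.817) (41, 63) (14.2431, 63)]
6. shoelace: 685.4965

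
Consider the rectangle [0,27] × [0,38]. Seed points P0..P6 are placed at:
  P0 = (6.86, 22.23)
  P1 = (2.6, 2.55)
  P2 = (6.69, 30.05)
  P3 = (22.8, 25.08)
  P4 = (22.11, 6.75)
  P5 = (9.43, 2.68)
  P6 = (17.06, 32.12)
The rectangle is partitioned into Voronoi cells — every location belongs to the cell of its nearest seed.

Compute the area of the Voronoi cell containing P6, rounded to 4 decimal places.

Area of P6's cell: 143.7782

1. box [0,27]×[0,38]: [(0, 0) (27, 0) (27, 38) (0, 38)]
2. ⊥bis P6·P0 via (11.96,27.175): [(27, 11.6636) (27, 38) (1.464, 38)]  |A|=336.2635
3. ⊥bis P6·P1 via (9.83,17.335): [(27, 11.6636) (27, 38) (1.464, 38)]  |A|=336.2635
4. ⊥bis P6·P2 via (11.875,31.085): [(12.8358, 26.2718) (27, 11.6636) (27, 38) (10.4947, 38)]  |A|=283.3066
5. ⊥bis P6·P3 via (19.93,28.6): [(12.8358, 26.2718) (14.7072, 24.3417) (27, 34.3645) (27, 38) (10.4947, 38)]  |A|=143.7782
6. ⊥bis P6·P4 via (19.585,19.435): [(12.8358, 26.2718) (14.7072, 24.3417) (27, 34.3645) (27, 38) (10.4947, 38)]  |A|=143.7782
7. ⊥bis P6·P5 via (13.245,17.4): [(12.8358, 26.2718) (14.7072, 24.3417) (27, 34.3645) (27, 38) (10.4947, 38)]  |A|=143.7782
8. canonical 5-gon: [(12.8358, 26.2718) (14.7072, 24.3417) (27, 34.3645) (27, 38) (10.4947, 38)]
9. shoelace: 143.7782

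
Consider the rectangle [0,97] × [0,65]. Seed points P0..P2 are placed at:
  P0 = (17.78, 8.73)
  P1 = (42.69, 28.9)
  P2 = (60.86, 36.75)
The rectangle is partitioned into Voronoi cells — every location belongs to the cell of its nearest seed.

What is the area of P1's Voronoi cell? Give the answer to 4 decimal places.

Area of P1's cell: 2097.8169

1. box [0,97]×[0,65]: [(0, 0) (97, 0) (97, 65) (0, 65)]
2. ⊥bis P1·P0 via (30.235,18.815): [(0, 56.1553) (45.4698, 0) (97, 0) (97, 65) (0, 65)]  |A|=5028.3152
3. ⊥bis P1·P2 via (51.775,32.825): [(0, 56.1553) (45.4698, 0) (65.9564, 0) (37.8744, 65) (0, 65)]  |A|=2097.8169
4. canonical 5-gon: [(0, 56.1553) (45.4698, 0) (65.9564, 0) (37.8744, 65) (0, 65)]
5. shoelace: 2097.8169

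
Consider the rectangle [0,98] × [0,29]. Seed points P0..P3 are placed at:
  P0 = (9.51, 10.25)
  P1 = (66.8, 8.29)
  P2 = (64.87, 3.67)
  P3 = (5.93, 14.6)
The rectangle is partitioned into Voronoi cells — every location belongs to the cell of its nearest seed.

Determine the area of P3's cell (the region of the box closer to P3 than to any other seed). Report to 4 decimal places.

Area of P3's cell: 319.3938

1. box [0,98]×[0,29]: [(0, 0) (98, 0) (98, 29) (0, 29)]
2. ⊥bis P3·P0 via (7.72,12.425): [(0, 6.0715) (27.86, 29) (0, 29)]  |A|=319.3938
3. ⊥bis P3·P1 via (36.365,11.445): [(0, 6.0715) (27.86, 29) (0, 29)]  |A|=319.3938
4. ⊥bis P3·P2 via (35.4,9.135): [(0, 6.0715) (27.86, 29) (0, 29)]  |A|=319.3938
5. canonical 3-gon: [(0, 6.0715) (27.86, 29) (0, 29)]
6. shoelace: 319.3938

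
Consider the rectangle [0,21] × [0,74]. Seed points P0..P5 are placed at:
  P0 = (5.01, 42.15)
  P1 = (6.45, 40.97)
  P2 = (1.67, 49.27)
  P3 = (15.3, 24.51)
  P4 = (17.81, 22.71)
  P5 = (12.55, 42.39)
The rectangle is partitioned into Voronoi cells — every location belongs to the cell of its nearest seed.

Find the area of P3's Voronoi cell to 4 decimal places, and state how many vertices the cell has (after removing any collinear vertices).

Area of P3's cell: 347.4940 (5 vertices)

1. box [0,21]×[0,74]: [(0, 0) (21, 0) (21, 74) (0, 74)]
2. ⊥bis P3·P0 via (10.155,33.33): [(0, 27.4063) (0, 0) (21, 0) (21, 39.6563)]  |A|=704.1563
3. ⊥bis P3·P1 via (10.875,32.74): [(0, 26.8929) (0, 0) (21, 0) (21, 38.1839)]  |A|=683.3059
4. ⊥bis P3·P2 via (8.485,36.89): [(0, 26.8929) (0, 0) (21, 0) (21, 38.1839)]  |A|=683.3059
5. ⊥bis P3·P4 via (16.555,23.61): [(0, 26.8929) (0, 0.525) (21, 29.8083) (21, 38.1839)]  |A|=364.8065
6. ⊥bis P3·P5 via (13.925,33.45): [(11.5026, 33.0774) (0, 26.8929) (0, 0.525) (21, 29.8083) (21, 34.5382)]  |A|=347.494
7. canonical 5-gon: [(11.5026, 33.0774) (0, 26.8929) (0, 0.525) (21, 29.8083) (21, 34.5382)]
8. shoelace: 347.494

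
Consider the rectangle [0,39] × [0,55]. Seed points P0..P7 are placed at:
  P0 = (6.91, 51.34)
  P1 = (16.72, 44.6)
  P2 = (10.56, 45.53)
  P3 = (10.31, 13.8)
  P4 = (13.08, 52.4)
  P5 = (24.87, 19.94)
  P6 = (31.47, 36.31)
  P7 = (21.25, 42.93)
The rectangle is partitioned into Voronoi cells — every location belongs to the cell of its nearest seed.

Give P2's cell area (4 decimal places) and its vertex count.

Area of P2's cell: 216.8251 (5 vertices)

1. box [0,39]×[0,55]: [(0, 0) (39, 0) (39, 55) (0, 55)]
2. ⊥bis P2·P0 via (8.735,48.435): [(0, 42.9474) (0, 0) (39, 0) (39, 55) (19.185, 55)]  |A|=2029.3855
3. ⊥bis P2·P1 via (13.64,45.065): [(14.7161, 52.1925) (0, 42.9474) (0, 0) (6.8364, 0)]  |A|=494.4117
4. ⊥bis P2·P3 via (10.435,29.665): [(11.314, 29.6581) (14.7161, 52.1925) (0, 42.9474) (0, 29.7472)]  |A|=224.7558
5. ⊥bis P2·P4 via (11.82,48.965): [(11.314, 29.6581) (14.1024, 48.1278) (10.4049, 49.4841) (0, 42.9474) (0, 29.7472)]  |A|=216.8251
6. ⊥bis P2·P5 via (17.715,32.735): [(11.314, 29.6581) (14.1024, 48.1278) (10.4049, 49.4841) (0, 42.9474) (0, 29.7472)]  |A|=216.8251
7. ⊥bis P2·P6 via (21.015,40.92): [(11.314, 29.6581) (14.1024, 48.1278) (10.4049, 49.4841) (0, 42.9474) (0, 29.7472)]  |A|=216.8251
8. ⊥bis P2·P7 via (15.905,44.23): [(11.314, 29.6581) (14.1024, 48.1278) (10.4049, 49.4841) (0, 42.9474) (0, 29.7472)]  |A|=216.8251
9. canonical 5-gon: [(11.314, 29.6581) (14.1024, 48.1278) (10.4049, 49.4841) (0, 42.9474) (0, 29.7472)]
10. shoelace: 216.8251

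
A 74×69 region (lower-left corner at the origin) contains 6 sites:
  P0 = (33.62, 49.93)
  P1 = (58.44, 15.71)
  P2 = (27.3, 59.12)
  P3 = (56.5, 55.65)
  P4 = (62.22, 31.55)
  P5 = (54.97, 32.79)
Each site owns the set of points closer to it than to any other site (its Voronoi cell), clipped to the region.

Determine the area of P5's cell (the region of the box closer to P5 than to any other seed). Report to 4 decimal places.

Area of P5's cell: 491.6528

1. box [0,74]×[0,69]: [(0, 0) (74, 0) (74, 69) (0, 69)]
2. ⊥bis P5·P0 via (44.295,41.36): [(11.0908, 0) (74, 0) (74, 69) (66.4847, 69)]  |A|=2429.6472
3. ⊥bis P5·P1 via (56.705,24.25): [(25.4634, 17.9029) (74, 27.7637) (74, 69) (66.4847, 69)]  |A|=1192.7409
4. ⊥bis P5·P2 via (41.135,45.955): [(25.4634, 17.9029) (74, 27.7637) (74, 69) (66.4847, 69)]  |A|=1192.7409
5. ⊥bis P5·P3 via (55.735,44.22): [(47.0573, 44.8008) (25.4634, 17.9029) (74, 27.7637) (74, 42.9975)]  |A|=751.5202
6. ⊥bis P5·P4 via (58.595,32.17): [(60.6003, 43.8944) (47.0573, 44.8008) (25.4634, 17.9029) (57.2597, 24.3627)]  |A|=491.6528
7. canonical 4-gon: [(60.6003, 43.8944) (47.0573, 44.8008) (25.4634, 17.9029) (57.2597, 24.3627)]
8. shoelace: 491.6528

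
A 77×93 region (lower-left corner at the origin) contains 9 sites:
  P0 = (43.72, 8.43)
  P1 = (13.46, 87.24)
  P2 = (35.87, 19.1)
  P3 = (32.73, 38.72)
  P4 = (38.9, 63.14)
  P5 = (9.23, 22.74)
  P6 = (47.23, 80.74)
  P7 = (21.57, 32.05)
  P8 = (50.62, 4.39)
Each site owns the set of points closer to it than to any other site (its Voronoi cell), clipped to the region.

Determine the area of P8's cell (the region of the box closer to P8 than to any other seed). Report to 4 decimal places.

1. box [0,77]×[0,93]: [(0, 0) (77, 0) (77, 93) (0, 93)]
2. ⊥bis P8·P0 via (47.17,6.41): [(43.4169, 0) (77, 0) (77, 57.3573)]  |A|=963.1176
3. ⊥bis P8·P1 via (32.04,45.815): [(43.4169, 0) (77, 0) (77, 57.3573)]  |A|=963.1176
4. ⊥bis P8·P2 via (43.245,11.745): [(60.3161, 28.8626) (43.4169, 0) (77, 0) (77, 45.5918)]  |A|=864.9707
5. ⊥bis P8·P3 via (41.675,21.555): [(65.3134, 33.8734) (60.3161, 28.8626) (43.4169, 0) (77, 0) (77, 39.9635)]  |A|=832.083
6. ⊥bis P8·P4 via (44.76,33.765): [(65.3134, 33.8734) (60.3161, 28.8626) (43.4169, 0) (77, 0) (77, 39.9635)]  |A|=832.083
7. ⊥bis P8·P5 via (29.925,13.565): [(65.3134, 33.8734) (60.3161, 28.8626) (43.4169, 0) (77, 0) (77, 39.9635)]  |A|=832.083
8. ⊥bis P8·P6 via (48.925,42.565): [(65.3134, 33.8734) (60.3161, 28.8626) (43.4169, 0) (77, 0) (77, 39.9635)]  |A|=832.083
9. ⊥bis P8·P7 via (36.095,18.22): [(65.3134, 33.8734) (60.3161, 28.8626) (43.4169, 0) (77, 0) (77, 39.9635)]  |A|=832.083
10. canonical 5-gon: [(65.3134, 33.8734) (60.3161, 28.8626) (43.4169, 0) (77, 0) (77, 39.9635)]
11. shoelace: 832.083

Area of P8's cell: 832.0830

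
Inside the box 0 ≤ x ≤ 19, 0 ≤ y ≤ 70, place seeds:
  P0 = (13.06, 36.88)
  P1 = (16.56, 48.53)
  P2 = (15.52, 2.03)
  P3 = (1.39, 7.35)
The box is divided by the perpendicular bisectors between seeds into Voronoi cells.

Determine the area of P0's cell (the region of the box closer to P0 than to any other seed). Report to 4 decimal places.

Area of P0's cell: 432.7954

1. box [0,19]×[0,70]: [(0, 0) (19, 0) (19, 70) (0, 70)]
2. ⊥bis P0·P1 via (14.81,42.705): [(0, 47.1544) (0, 0) (19, 0) (19, 41.4462)]  |A|=841.7053
3. ⊥bis P0·P2 via (14.29,19.455): [(0, 47.1544) (0, 18.4463) (19, 19.7875) (19, 41.4462)]  |A|=478.4845
4. ⊥bis P0·P3 via (7.225,22.115): [(0, 47.1544) (0, 24.9703) (14.0065, 19.435) (19, 19.7875) (19, 41.4462)]  |A|=432.7954
5. canonical 5-gon: [(0, 47.1544) (0, 24.9703) (14.0065, 19.435) (19, 19.7875) (19, 41.4462)]
6. shoelace: 432.7954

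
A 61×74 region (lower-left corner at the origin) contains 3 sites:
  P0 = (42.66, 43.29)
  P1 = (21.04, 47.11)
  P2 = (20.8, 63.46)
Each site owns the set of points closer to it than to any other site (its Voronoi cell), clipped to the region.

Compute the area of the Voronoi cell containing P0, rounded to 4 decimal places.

Area of P0's cell: 2136.2693

1. box [0,61]×[0,74]: [(0, 0) (61, 0) (61, 74) (0, 74)]
2. ⊥bis P0·P1 via (31.85,45.2): [(23.8637, 0) (61, 0) (61, 74) (36.9386, 74)]  |A|=2264.3144
3. ⊥bis P0·P2 via (31.73,53.375): [(33.665, 55.4721) (23.8637, 0) (61, 0) (61, 74) (50.7605, 74)]  |A|=2136.2693
4. canonical 5-gon: [(33.665, 55.4721) (23.8637, 0) (61, 0) (61, 74) (50.7605, 74)]
5. shoelace: 2136.2693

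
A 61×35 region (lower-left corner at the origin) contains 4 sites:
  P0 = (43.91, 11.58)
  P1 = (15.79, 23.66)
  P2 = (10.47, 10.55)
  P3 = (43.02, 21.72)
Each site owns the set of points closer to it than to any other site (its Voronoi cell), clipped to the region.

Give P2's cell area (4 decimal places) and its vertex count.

Area of P2's cell: 461.8381 (4 vertices)

1. box [0,61]×[0,35]: [(0, 0) (61, 0) (61, 35) (0, 35)]
2. ⊥bis P2·P0 via (27.19,11.065): [(0, 0) (27.5308, 0) (26.4528, 35) (0, 35)]  |A|=944.7127
3. ⊥bis P2·P1 via (13.13,17.105): [(0, 22.4331) (0, 0) (27.5308, 0) (27.1796, 11.4037)]  |A|=461.8381
4. ⊥bis P2·P3 via (26.745,16.135): [(0, 22.4331) (0, 0) (27.5308, 0) (27.1796, 11.4037)]  |A|=461.8381
5. canonical 4-gon: [(0, 22.4331) (0, 0) (27.5308, 0) (27.1796, 11.4037)]
6. shoelace: 461.8381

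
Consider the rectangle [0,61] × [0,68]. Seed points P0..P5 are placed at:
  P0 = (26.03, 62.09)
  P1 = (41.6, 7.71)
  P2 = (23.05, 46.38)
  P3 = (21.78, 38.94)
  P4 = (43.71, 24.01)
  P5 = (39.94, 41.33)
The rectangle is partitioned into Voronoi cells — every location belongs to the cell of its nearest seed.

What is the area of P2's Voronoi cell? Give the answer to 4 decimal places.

Area of P2's cell: 391.7802

1. box [0,61]×[0,68]: [(0, 0) (61, 0) (61, 68) (0, 68)]
2. ⊥bis P2·P0 via (24.54,54.235): [(0, 58.8899) (0, 0) (61, 0) (61, 47.319)]  |A|=3239.372
3. ⊥bis P2·P1 via (32.325,27.045): [(0, 58.8899) (0, 11.5387) (61, 40.8004) (61, 47.319)]  |A|=1643.0296
4. ⊥bis P2·P3 via (22.415,42.66): [(0, 58.8899) (0, 46.4862) (53.7324, 37.3141) (61, 40.8004) (61, 47.319)]  |A|=704.1219
5. ⊥bis P2·P4 via (33.38,35.195): [(48.9769, 49.5996) (0, 58.8899) (0, 46.4862) (38.4915, 39.9158)]  |A|=524.5678
6. ⊥bis P2·P5 via (31.495,43.855): [(34.0587, 52.4294) (0, 58.8899) (0, 46.4862) (30.7141, 41.2433)]  |A|=391.7802
7. canonical 4-gon: [(34.0587, 52.4294) (0, 58.8899) (0, 46.4862) (30.7141, 41.2433)]
8. shoelace: 391.7802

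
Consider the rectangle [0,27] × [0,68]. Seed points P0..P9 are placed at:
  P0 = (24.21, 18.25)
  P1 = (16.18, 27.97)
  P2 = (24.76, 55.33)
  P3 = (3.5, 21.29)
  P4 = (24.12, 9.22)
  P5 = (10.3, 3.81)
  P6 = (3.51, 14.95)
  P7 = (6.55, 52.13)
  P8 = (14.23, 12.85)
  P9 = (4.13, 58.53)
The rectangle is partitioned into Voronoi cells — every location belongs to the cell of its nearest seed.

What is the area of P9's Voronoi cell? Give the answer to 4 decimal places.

Area of P9's cell: 181.9603

1. box [0,27]×[0,68]: [(0, 0) (27, 0) (27, 68) (0, 68)]
2. ⊥bis P9·P0 via (14.17,38.39): [(0, 31.3261) (27, 44.7859) (27, 68) (0, 68)]  |A|=808.4881
3. ⊥bis P9·P1 via (10.155,43.25): [(0, 39.2458) (27, 49.8921) (27, 68) (0, 68)]  |A|=632.6382
4. ⊥bis P9·P2 via (14.445,56.93): [(0, 39.2458) (12.4643, 44.1606) (16.1621, 68) (0, 68)]  |A|=371.8479
5. ⊥bis P9·P3 via (3.815,39.91): [(0, 39.9745) (1.7721, 39.9446) (12.4643, 44.1606) (16.1621, 68) (0, 68)]  |A|=371.2022
6. ⊥bis P9·P4 via (14.125,33.875): [(0, 39.9745) (1.7721, 39.9446) (12.4643, 44.1606) (16.1621, 68) (0, 68)]  |A|=371.2022
7. ⊥bis P9·P5 via (7.215,31.17): [(0, 39.9745) (1.7721, 39.9446) (12.4643, 44.1606) (16.1621, 68) (0, 68)]  |A|=371.2022
8. ⊥bis P9·P6 via (3.82,36.74): [(0, 39.9745) (1.7721, 39.9446) (12.4643, 44.1606) (16.1621, 68) (0, 68)]  |A|=371.2022
9. ⊥bis P9·P7 via (5.34,55.33): [(0, 53.3108) (14.7487, 58.8876) (16.1621, 68) (0, 68)]  |A|=181.9603
10. ⊥bis P9·P8 via (9.18,35.69): [(0, 53.3108) (14.7487, 58.8876) (16.1621, 68) (0, 68)]  |A|=181.9603
11. canonical 4-gon: [(0, 53.3108) (14.7487, 58.8876) (16.1621, 68) (0, 68)]
12. shoelace: 181.9603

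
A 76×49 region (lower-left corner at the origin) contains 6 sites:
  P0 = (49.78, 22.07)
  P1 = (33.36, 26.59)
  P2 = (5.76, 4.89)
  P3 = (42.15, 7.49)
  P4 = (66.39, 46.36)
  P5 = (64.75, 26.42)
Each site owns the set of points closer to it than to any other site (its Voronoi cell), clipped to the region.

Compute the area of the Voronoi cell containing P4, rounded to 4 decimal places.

1. box [0,76]×[0,49]: [(0, 0) (76, 0) (76, 49) (0, 49)]
2. ⊥bis P4·P0 via (58.085,34.215): [(76, 21.9644) (76, 49) (36.4638, 49)]  |A|=534.4429
3. ⊥bis P4·P1 via (49.875,36.475): [(46.4763, 42.1533) (76, 21.9644) (76, 49) (42.3782, 49)]  |A|=514.1959
4. ⊥bis P4·P2 via (36.075,25.625): [(46.4763, 42.1533) (76, 21.9644) (76, 49) (42.3782, 49)]  |A|=514.1959
5. ⊥bis P4·P3 via (54.27,26.925): [(46.4763, 42.1533) (76, 21.9644) (76, 49) (42.3782, 49)]  |A|=514.1959
6. ⊥bis P4·P5 via (65.57,36.39): [(46.4763, 42.1533) (53.4461, 37.3871) (76, 35.5322) (76, 49) (42.3782, 49)]  |A|=361.1926
7. canonical 5-gon: [(46.4763, 42.1533) (53.4461, 37.3871) (76, 35.5322) (76, 49) (42.3782, 49)]
8. shoelace: 361.1926

Area of P4's cell: 361.1926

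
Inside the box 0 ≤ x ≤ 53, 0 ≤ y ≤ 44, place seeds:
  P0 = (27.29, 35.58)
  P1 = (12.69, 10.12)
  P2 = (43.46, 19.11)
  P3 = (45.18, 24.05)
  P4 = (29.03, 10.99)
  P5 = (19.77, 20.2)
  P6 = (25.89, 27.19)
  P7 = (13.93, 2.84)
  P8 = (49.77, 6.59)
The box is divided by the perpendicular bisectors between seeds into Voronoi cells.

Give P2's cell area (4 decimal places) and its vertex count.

Area of P2's cell: 165.0821 (5 vertices)

1. box [0,53]×[0,44]: [(0, 0) (53, 0) (53, 44) (0, 44)]
2. ⊥bis P2·P0 via (35.375,27.345): [(7.5227, 0) (53, 0) (53, 44) (52.339, 44)]  |A|=1015.0433
3. ⊥bis P2·P1 via (28.075,14.615): [(26.812, 18.9379) (32.345, 0) (53, 0) (53, 44) (52.339, 44)]  |A|=780.001
4. ⊥bis P2·P3 via (44.32,21.58): [(33.3821, 25.3884) (26.812, 18.9379) (32.345, 0) (53, 0) (53, 18.5578)]  |A|=524.2881
5. ⊥bis P2·P4 via (36.245,15.05): [(33.3821, 25.3884) (31.4789, 23.5198) (44.7139, 0) (53, 0) (53, 18.5578)]  |A|=321.9646
6. ⊥bis P2·P5 via (31.615,19.655): [(33.3821, 25.3884) (31.8077, 23.8427) (31.7691, 23.0041) (44.7139, 0) (53, 0) (53, 18.5578)]  |A|=321.8329
7. ⊥bis P2·P6 via (34.675,23.15): [(35.3838, 24.6914) (33.3312, 20.228) (44.7139, 0) (53, 0) (53, 18.5578)]  |A|=311.9189
8. ⊥bis P2·P7 via (28.695,10.975): [(35.3838, 24.6914) (33.3312, 20.228) (44.7139, 0) (53, 0) (53, 18.5578)]  |A|=311.9189
9. ⊥bis P2·P8 via (46.615,12.85): [(35.3838, 24.6914) (33.3312, 20.228) (39.5006, 9.2644) (53, 16.068) (53, 18.5578)]  |A|=165.0821
10. canonical 5-gon: [(35.3838, 24.6914) (33.3312, 20.228) (39.5006, 9.2644) (53, 16.068) (53, 18.5578)]
11. shoelace: 165.0821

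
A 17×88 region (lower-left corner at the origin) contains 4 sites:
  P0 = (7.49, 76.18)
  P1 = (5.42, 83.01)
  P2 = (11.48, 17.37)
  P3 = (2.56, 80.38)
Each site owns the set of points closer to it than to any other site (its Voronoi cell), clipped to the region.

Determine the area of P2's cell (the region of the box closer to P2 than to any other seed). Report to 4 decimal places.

Area of P2's cell: 794.0389

1. box [0,17]×[0,88]: [(0, 0) (17, 0) (17, 88) (0, 88)]
2. ⊥bis P2·P0 via (9.485,46.775): [(0, 46.1315) (0, 0) (17, 0) (17, 47.2849)]  |A|=794.0389
3. ⊥bis P2·P1 via (8.45,50.19): [(0, 46.1315) (0, 0) (17, 0) (17, 47.2849)]  |A|=794.0389
4. ⊥bis P2·P3 via (7.02,48.875): [(0, 46.1315) (0, 0) (17, 0) (17, 47.2849)]  |A|=794.0389
5. canonical 4-gon: [(0, 46.1315) (0, 0) (17, 0) (17, 47.2849)]
6. shoelace: 794.0389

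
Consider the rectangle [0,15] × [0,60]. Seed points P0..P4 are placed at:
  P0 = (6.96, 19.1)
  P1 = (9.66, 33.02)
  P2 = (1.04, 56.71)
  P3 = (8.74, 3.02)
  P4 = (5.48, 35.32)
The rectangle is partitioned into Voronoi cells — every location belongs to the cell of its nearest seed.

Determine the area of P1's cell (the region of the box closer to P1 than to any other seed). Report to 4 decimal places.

1. box [0,15]×[0,60]: [(0, 0) (15, 0) (15, 60) (0, 60)]
2. ⊥bis P1·P0 via (8.31,26.06): [(0, 27.6719) (15, 24.7624) (15, 60) (0, 60)]  |A|=506.7433
3. ⊥bis P1·P2 via (5.35,44.865): [(0, 42.9183) (0, 27.6719) (15, 24.7624) (15, 48.3763)]  |A|=291.453
4. ⊥bis P1·P3 via (9.2,18.02): [(0, 42.9183) (0, 27.6719) (15, 24.7624) (15, 48.3763)]  |A|=291.453
5. ⊥bis P1·P4 via (7.57,34.17): [(3.6093, 26.9718) (15, 24.7624) (15, 47.6732)]  |A|=130.4858
6. canonical 3-gon: [(3.6093, 26.9718) (15, 24.7624) (15, 47.6732)]
7. shoelace: 130.4858

Area of P1's cell: 130.4858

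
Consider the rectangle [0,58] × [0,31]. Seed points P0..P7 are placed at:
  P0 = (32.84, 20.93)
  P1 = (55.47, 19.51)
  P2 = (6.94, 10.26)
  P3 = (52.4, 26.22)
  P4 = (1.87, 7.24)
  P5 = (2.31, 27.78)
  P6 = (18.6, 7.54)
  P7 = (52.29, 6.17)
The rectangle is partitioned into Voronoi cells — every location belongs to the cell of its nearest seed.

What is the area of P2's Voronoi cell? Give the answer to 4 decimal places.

Area of P2's cell: 180.6732

1. box [0,58]×[0,31]: [(0, 0) (58, 0) (58, 31) (0, 31)]
2. ⊥bis P2·P0 via (19.89,15.595): [(0, 0) (26.3147, 0) (13.5436, 31) (0, 31)]  |A|=617.8032
3. ⊥bis P2·P1 via (31.205,14.885): [(0, 0) (26.3147, 0) (13.5436, 31) (0, 31)]  |A|=617.8032
4. ⊥bis P2·P3 via (29.67,18.24): [(0, 0) (26.3147, 0) (13.5436, 31) (0, 31)]  |A|=617.8032
5. ⊥bis P2·P4 via (4.405,8.75): [(0, 16.1451) (9.617, 0) (26.3147, 0) (13.5436, 31) (0, 31)]  |A|=540.169
6. ⊥bis P2·P5 via (4.625,19.02): [(0, 17.7978) (0, 16.1451) (9.617, 0) (26.3147, 0) (17.1188, 22.3217)]  |A|=368.3982
7. ⊥bis P2·P6 via (12.77,8.9): [(15.821, 21.9787) (0, 17.7978) (0, 16.1451) (9.617, 0) (10.6938, 0)]  |A|=180.6732
8. ⊥bis P2·P7 via (29.615,8.215): [(15.821, 21.9787) (0, 17.7978) (0, 16.1451) (9.617, 0) (10.6938, 0)]  |A|=180.6732
9. canonical 5-gon: [(15.821, 21.9787) (0, 17.7978) (0, 16.1451) (9.617, 0) (10.6938, 0)]
10. shoelace: 180.6732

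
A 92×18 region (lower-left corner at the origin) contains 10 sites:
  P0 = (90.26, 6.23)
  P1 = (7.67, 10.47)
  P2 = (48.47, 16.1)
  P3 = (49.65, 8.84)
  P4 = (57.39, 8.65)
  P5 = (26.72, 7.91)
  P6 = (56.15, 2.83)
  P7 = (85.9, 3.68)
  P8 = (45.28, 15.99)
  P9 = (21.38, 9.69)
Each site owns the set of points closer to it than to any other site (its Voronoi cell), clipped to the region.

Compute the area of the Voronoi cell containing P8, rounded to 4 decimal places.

1. box [0,92]×[0,18]: [(0, 0) (92, 0) (92, 18) (0, 18)]
2. ⊥bis P8·P0 via (67.77,11.11): [(0, 0) (65.3593, 0) (69.265, 18) (0, 18)]  |A|=1211.6189
3. ⊥bis P8·P1 via (26.475,13.23): [(28.4168, 0) (65.3593, 0) (69.265, 18) (25.7749, 18)]  |A|=723.8939
4. ⊥bis P8·P2 via (46.875,16.045): [(28.4168, 0) (47.4283, 0) (46.8076, 18) (25.7749, 18)]  |A|=360.3977
5. ⊥bis P8·P3 via (47.465,12.415): [(28.3127, 0.7093) (47.0098, 12.1368) (46.8076, 18) (25.7749, 18)]  |A|=237.8028
6. ⊥bis P8·P4 via (51.335,12.32): [(28.3127, 0.7093) (47.0098, 12.1368) (46.8076, 18) (25.7749, 18)]  |A|=237.8028
7. ⊥bis P8·P5 via (36,11.95): [(38.2496, 6.7826) (47.0098, 12.1368) (46.8076, 18) (33.3662, 18)]  |A|=101.6114
8. ⊥bis P8·P6 via (50.715,9.41): [(38.2496, 6.7826) (47.0098, 12.1368) (46.8076, 18) (33.3662, 18)]  |A|=101.6114
9. ⊥bis P8·P7 via (65.59,9.835): [(38.2496, 6.7826) (47.0098, 12.1368) (46.8076, 18) (33.3662, 18)]  |A|=101.6114
10. ⊥bis P8·P9 via (33.33,12.84): [(38.2496, 6.7826) (47.0098, 12.1368) (46.8076, 18) (33.3662, 18)]  |A|=101.6114
11. canonical 4-gon: [(38.2496, 6.7826) (47.0098, 12.1368) (46.8076, 18) (33.3662, 18)]
12. shoelace: 101.6114

Area of P8's cell: 101.6114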